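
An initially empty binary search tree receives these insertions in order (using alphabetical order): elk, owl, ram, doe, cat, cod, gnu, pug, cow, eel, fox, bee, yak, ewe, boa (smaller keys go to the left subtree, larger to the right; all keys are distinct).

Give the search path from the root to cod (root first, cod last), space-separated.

elk: root
owl: right child of elk (depth 1)
ram: right child of owl (depth 2)
doe: left child of elk (depth 1)
cat: left child of doe (depth 2)
cod: right child of cat (depth 3)
gnu: left child of owl (depth 2)
pug: left child of ram (depth 3)
cow: right child of cod (depth 4)
eel: right child of doe (depth 2)
fox: left child of gnu (depth 3)
bee: left child of cat (depth 3)
yak: right child of ram (depth 3)
ewe: left child of fox (depth 4)
boa: right child of bee (depth 4)

elk doe cat cod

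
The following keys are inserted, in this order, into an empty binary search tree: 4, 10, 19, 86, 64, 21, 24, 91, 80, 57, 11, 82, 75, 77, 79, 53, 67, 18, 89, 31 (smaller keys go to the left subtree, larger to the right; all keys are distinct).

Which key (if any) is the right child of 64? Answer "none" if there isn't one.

4: root
10: right child of 4 (depth 1)
19: right child of 10 (depth 2)
86: right child of 19 (depth 3)
64: left child of 86 (depth 4)
21: left child of 64 (depth 5)
24: right child of 21 (depth 6)
91: right child of 86 (depth 4)
80: right child of 64 (depth 5)
57: right child of 24 (depth 7)
11: left child of 19 (depth 3)
82: right child of 80 (depth 6)
75: left child of 80 (depth 6)
77: right child of 75 (depth 7)
79: right child of 77 (depth 8)
53: left child of 57 (depth 8)
67: left child of 75 (depth 7)
18: right child of 11 (depth 4)
89: left child of 91 (depth 5)
31: left child of 53 (depth 9)

80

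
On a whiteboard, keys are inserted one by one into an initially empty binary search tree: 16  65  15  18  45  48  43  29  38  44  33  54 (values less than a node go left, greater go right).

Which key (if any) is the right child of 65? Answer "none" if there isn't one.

none

Insert 16: tree is empty, so 16 becomes the root.
Insert 65: 65 > 16 → go right. Place as right child of 16.
Insert 15: 15 < 16 → go left. Place as left child of 16.
Insert 18: 18 > 16 → go right; 18 < 65 → go left. Place as left child of 65.
Insert 45: 45 > 16 → go right; 45 < 65 → go left; 45 > 18 → go right. Place as right child of 18.
Insert 48: 48 > 16 → go right; 48 < 65 → go left; 48 > 18 → go right; 48 > 45 → go right. Place as right child of 45.
Insert 43: 43 > 16 → go right; 43 < 65 → go left; 43 > 18 → go right; 43 < 45 → go left. Place as left child of 45.
Insert 29: 29 > 16 → go right; 29 < 65 → go left; 29 > 18 → go right; 29 < 45 → go left; 29 < 43 → go left. Place as left child of 43.
Insert 38: 38 > 16 → go right; 38 < 65 → go left; 38 > 18 → go right; 38 < 45 → go left; 38 < 43 → go left; 38 > 29 → go right. Place as right child of 29.
Insert 44: 44 > 16 → go right; 44 < 65 → go left; 44 > 18 → go right; 44 < 45 → go left; 44 > 43 → go right. Place as right child of 43.
Insert 33: 33 > 16 → go right; 33 < 65 → go left; 33 > 18 → go right; 33 < 45 → go left; 33 < 43 → go left; 33 > 29 → go right; 33 < 38 → go left. Place as left child of 38.
Insert 54: 54 > 16 → go right; 54 < 65 → go left; 54 > 18 → go right; 54 > 45 → go right; 54 > 48 → go right. Place as right child of 48.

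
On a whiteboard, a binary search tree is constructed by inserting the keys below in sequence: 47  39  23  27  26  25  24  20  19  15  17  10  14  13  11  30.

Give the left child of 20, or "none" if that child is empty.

19

Resulting structure (node: left, right):
  47: L=39, R=–
  39: L=23, R=–
  23: L=20, R=27
  27: L=26, R=30
  26: L=25, R=–
  25: L=24, R=–
  24: L=–, R=–
  20: L=19, R=–
  19: L=15, R=–
  15: L=10, R=17
  17: L=–, R=–
  10: L=–, R=14
  14: L=13, R=–
  13: L=11, R=–
  11: L=–, R=–
  30: L=–, R=–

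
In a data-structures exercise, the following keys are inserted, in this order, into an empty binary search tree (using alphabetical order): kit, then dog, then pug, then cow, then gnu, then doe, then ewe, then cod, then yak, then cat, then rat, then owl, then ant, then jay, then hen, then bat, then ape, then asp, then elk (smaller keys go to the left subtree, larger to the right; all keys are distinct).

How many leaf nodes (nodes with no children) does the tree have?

kit: root
dog: left child of kit (depth 1)
pug: right child of kit (depth 1)
cow: left child of dog (depth 2)
gnu: right child of dog (depth 2)
doe: right child of cow (depth 3)
ewe: left child of gnu (depth 3)
cod: left child of cow (depth 3)
yak: right child of pug (depth 2)
cat: left child of cod (depth 4)
rat: left child of yak (depth 3)
owl: left child of pug (depth 2)
ant: left child of cat (depth 5)
jay: right child of gnu (depth 3)
hen: left child of jay (depth 4)
bat: right child of ant (depth 6)
ape: left child of bat (depth 7)
asp: right child of ape (depth 8)
elk: left child of ewe (depth 4)

Leaves: asp, doe, elk, hen, owl, rat — 6 in total.

6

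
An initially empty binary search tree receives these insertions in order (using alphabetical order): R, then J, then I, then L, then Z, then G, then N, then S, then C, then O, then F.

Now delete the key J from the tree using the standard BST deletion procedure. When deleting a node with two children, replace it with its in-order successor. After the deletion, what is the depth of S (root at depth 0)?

2

Resulting structure (node: left, right):
  R: L=J, R=Z
  J: L=I, R=L
  I: L=G, R=–
  L: L=–, R=N
  Z: L=S, R=–
  G: L=C, R=–
  N: L=–, R=O
  S: L=–, R=–
  C: L=–, R=F
  O: L=–, R=–
  F: L=–, R=–

Delete J (two children — replace with in-order successor).
After deletion, path to S: R → Z → S.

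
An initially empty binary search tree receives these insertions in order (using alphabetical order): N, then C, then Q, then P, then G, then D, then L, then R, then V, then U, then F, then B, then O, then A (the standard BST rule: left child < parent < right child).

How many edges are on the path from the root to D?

3

Resulting structure (node: left, right):
  N: L=C, R=Q
  C: L=B, R=G
  Q: L=P, R=R
  P: L=O, R=–
  G: L=D, R=L
  D: L=–, R=F
  L: L=–, R=–
  R: L=–, R=V
  V: L=U, R=–
  U: L=–, R=–
  F: L=–, R=–
  B: L=A, R=–
  O: L=–, R=–
  A: L=–, R=–

Path to D: N → C → G → D, which is 3 edges.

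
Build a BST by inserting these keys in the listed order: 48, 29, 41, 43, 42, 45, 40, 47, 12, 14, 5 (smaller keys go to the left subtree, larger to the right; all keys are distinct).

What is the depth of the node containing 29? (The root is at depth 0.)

Insert 48: tree is empty, so 48 becomes the root.
Insert 29: 29 < 48 → go left. Place as left child of 48.
Insert 41: 41 < 48 → go left; 41 > 29 → go right. Place as right child of 29.
Insert 43: 43 < 48 → go left; 43 > 29 → go right; 43 > 41 → go right. Place as right child of 41.
Insert 42: 42 < 48 → go left; 42 > 29 → go right; 42 > 41 → go right; 42 < 43 → go left. Place as left child of 43.
Insert 45: 45 < 48 → go left; 45 > 29 → go right; 45 > 41 → go right; 45 > 43 → go right. Place as right child of 43.
Insert 40: 40 < 48 → go left; 40 > 29 → go right; 40 < 41 → go left. Place as left child of 41.
Insert 47: 47 < 48 → go left; 47 > 29 → go right; 47 > 41 → go right; 47 > 43 → go right; 47 > 45 → go right. Place as right child of 45.
Insert 12: 12 < 48 → go left; 12 < 29 → go left. Place as left child of 29.
Insert 14: 14 < 48 → go left; 14 < 29 → go left; 14 > 12 → go right. Place as right child of 12.
Insert 5: 5 < 48 → go left; 5 < 29 → go left; 5 < 12 → go left. Place as left child of 12.

Path to 29: 48 → 29, which is 1 edge.

1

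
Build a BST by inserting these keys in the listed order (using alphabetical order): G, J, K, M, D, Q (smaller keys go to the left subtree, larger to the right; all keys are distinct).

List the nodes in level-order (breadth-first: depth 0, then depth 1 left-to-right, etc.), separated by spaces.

Resulting structure (node: left, right):
  G: L=D, R=J
  J: L=–, R=K
  K: L=–, R=M
  M: L=–, R=Q
  D: L=–, R=–
  Q: L=–, R=–

G D J K M Q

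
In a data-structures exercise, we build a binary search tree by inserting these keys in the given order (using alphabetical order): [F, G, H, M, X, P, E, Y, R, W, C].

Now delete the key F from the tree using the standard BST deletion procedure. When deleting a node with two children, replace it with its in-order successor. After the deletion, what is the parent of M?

H

F: root
G: right child of F (depth 1)
H: right child of G (depth 2)
M: right child of H (depth 3)
X: right child of M (depth 4)
P: left child of X (depth 5)
E: left child of F (depth 1)
Y: right child of X (depth 5)
R: right child of P (depth 6)
W: right child of R (depth 7)
C: left child of E (depth 2)

Delete F (two children — replace with in-order successor).
After deletion, M's parent is H.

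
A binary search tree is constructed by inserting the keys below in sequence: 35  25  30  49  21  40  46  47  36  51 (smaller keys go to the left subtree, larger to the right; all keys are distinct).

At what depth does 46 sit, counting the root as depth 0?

3

35: root
25: left child of 35 (depth 1)
30: right child of 25 (depth 2)
49: right child of 35 (depth 1)
21: left child of 25 (depth 2)
40: left child of 49 (depth 2)
46: right child of 40 (depth 3)
47: right child of 46 (depth 4)
36: left child of 40 (depth 3)
51: right child of 49 (depth 2)

Path to 46: 35 → 49 → 40 → 46, which is 3 edges.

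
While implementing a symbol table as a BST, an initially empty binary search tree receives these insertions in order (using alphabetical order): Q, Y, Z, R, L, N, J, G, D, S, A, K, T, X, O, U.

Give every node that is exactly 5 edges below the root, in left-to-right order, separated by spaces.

Resulting structure (node: left, right):
  Q: L=L, R=Y
  Y: L=R, R=Z
  Z: L=–, R=–
  R: L=–, R=S
  L: L=J, R=N
  N: L=–, R=O
  J: L=G, R=K
  G: L=D, R=–
  D: L=A, R=–
  S: L=–, R=T
  A: L=–, R=–
  K: L=–, R=–
  T: L=–, R=X
  X: L=U, R=–
  O: L=–, R=–
  U: L=–, R=–

A X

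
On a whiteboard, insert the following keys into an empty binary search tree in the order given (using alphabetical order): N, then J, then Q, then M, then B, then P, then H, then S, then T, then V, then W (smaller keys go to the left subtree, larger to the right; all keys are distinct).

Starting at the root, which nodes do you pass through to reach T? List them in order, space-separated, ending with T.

N Q S T

Resulting structure (node: left, right):
  N: L=J, R=Q
  J: L=B, R=M
  Q: L=P, R=S
  M: L=–, R=–
  B: L=–, R=H
  P: L=–, R=–
  H: L=–, R=–
  S: L=–, R=T
  T: L=–, R=V
  V: L=–, R=W
  W: L=–, R=–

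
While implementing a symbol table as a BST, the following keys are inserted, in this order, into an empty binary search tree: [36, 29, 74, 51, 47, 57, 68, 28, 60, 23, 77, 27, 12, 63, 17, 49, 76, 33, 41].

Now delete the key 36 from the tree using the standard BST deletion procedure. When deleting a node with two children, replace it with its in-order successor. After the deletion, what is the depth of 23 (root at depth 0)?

3

Insert 36: tree is empty, so 36 becomes the root.
Insert 29: 29 < 36 → go left. Place as left child of 36.
Insert 74: 74 > 36 → go right. Place as right child of 36.
Insert 51: 51 > 36 → go right; 51 < 74 → go left. Place as left child of 74.
Insert 47: 47 > 36 → go right; 47 < 74 → go left; 47 < 51 → go left. Place as left child of 51.
Insert 57: 57 > 36 → go right; 57 < 74 → go left; 57 > 51 → go right. Place as right child of 51.
Insert 68: 68 > 36 → go right; 68 < 74 → go left; 68 > 51 → go right; 68 > 57 → go right. Place as right child of 57.
Insert 28: 28 < 36 → go left; 28 < 29 → go left. Place as left child of 29.
Insert 60: 60 > 36 → go right; 60 < 74 → go left; 60 > 51 → go right; 60 > 57 → go right; 60 < 68 → go left. Place as left child of 68.
Insert 23: 23 < 36 → go left; 23 < 29 → go left; 23 < 28 → go left. Place as left child of 28.
Insert 77: 77 > 36 → go right; 77 > 74 → go right. Place as right child of 74.
Insert 27: 27 < 36 → go left; 27 < 29 → go left; 27 < 28 → go left; 27 > 23 → go right. Place as right child of 23.
Insert 12: 12 < 36 → go left; 12 < 29 → go left; 12 < 28 → go left; 12 < 23 → go left. Place as left child of 23.
Insert 63: 63 > 36 → go right; 63 < 74 → go left; 63 > 51 → go right; 63 > 57 → go right; 63 < 68 → go left; 63 > 60 → go right. Place as right child of 60.
Insert 17: 17 < 36 → go left; 17 < 29 → go left; 17 < 28 → go left; 17 < 23 → go left; 17 > 12 → go right. Place as right child of 12.
Insert 49: 49 > 36 → go right; 49 < 74 → go left; 49 < 51 → go left; 49 > 47 → go right. Place as right child of 47.
Insert 76: 76 > 36 → go right; 76 > 74 → go right; 76 < 77 → go left. Place as left child of 77.
Insert 33: 33 < 36 → go left; 33 > 29 → go right. Place as right child of 29.
Insert 41: 41 > 36 → go right; 41 < 74 → go left; 41 < 51 → go left; 41 < 47 → go left. Place as left child of 47.

Delete 36 (two children — replace with in-order successor).
After deletion, path to 23: 41 → 29 → 28 → 23.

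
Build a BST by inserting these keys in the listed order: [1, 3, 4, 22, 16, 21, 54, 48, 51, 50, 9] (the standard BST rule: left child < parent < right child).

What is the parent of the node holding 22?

4

Insert 1: tree is empty, so 1 becomes the root.
Insert 3: 3 > 1 → go right. Place as right child of 1.
Insert 4: 4 > 1 → go right; 4 > 3 → go right. Place as right child of 3.
Insert 22: 22 > 1 → go right; 22 > 3 → go right; 22 > 4 → go right. Place as right child of 4.
Insert 16: 16 > 1 → go right; 16 > 3 → go right; 16 > 4 → go right; 16 < 22 → go left. Place as left child of 22.
Insert 21: 21 > 1 → go right; 21 > 3 → go right; 21 > 4 → go right; 21 < 22 → go left; 21 > 16 → go right. Place as right child of 16.
Insert 54: 54 > 1 → go right; 54 > 3 → go right; 54 > 4 → go right; 54 > 22 → go right. Place as right child of 22.
Insert 48: 48 > 1 → go right; 48 > 3 → go right; 48 > 4 → go right; 48 > 22 → go right; 48 < 54 → go left. Place as left child of 54.
Insert 51: 51 > 1 → go right; 51 > 3 → go right; 51 > 4 → go right; 51 > 22 → go right; 51 < 54 → go left; 51 > 48 → go right. Place as right child of 48.
Insert 50: 50 > 1 → go right; 50 > 3 → go right; 50 > 4 → go right; 50 > 22 → go right; 50 < 54 → go left; 50 > 48 → go right; 50 < 51 → go left. Place as left child of 51.
Insert 9: 9 > 1 → go right; 9 > 3 → go right; 9 > 4 → go right; 9 < 22 → go left; 9 < 16 → go left. Place as left child of 16.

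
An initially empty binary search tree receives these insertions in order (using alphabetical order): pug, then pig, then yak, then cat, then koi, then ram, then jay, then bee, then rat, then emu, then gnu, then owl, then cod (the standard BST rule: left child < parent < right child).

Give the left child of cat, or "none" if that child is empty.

bee

Resulting structure (node: left, right):
  pug: L=pig, R=yak
  pig: L=cat, R=–
  yak: L=ram, R=–
  cat: L=bee, R=koi
  koi: L=jay, R=owl
  ram: L=–, R=rat
  jay: L=emu, R=–
  bee: L=–, R=–
  rat: L=–, R=–
  emu: L=cod, R=gnu
  gnu: L=–, R=–
  owl: L=–, R=–
  cod: L=–, R=–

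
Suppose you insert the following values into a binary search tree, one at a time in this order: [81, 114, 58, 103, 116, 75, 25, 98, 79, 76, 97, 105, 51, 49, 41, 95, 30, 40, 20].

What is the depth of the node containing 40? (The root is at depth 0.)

Resulting structure (node: left, right):
  81: L=58, R=114
  114: L=103, R=116
  58: L=25, R=75
  103: L=98, R=105
  116: L=–, R=–
  75: L=–, R=79
  25: L=20, R=51
  98: L=97, R=–
  79: L=76, R=–
  76: L=–, R=–
  97: L=95, R=–
  105: L=–, R=–
  51: L=49, R=–
  49: L=41, R=–
  41: L=30, R=–
  95: L=–, R=–
  30: L=–, R=40
  40: L=–, R=–
  20: L=–, R=–

Path to 40: 81 → 58 → 25 → 51 → 49 → 41 → 30 → 40, which is 7 edges.

7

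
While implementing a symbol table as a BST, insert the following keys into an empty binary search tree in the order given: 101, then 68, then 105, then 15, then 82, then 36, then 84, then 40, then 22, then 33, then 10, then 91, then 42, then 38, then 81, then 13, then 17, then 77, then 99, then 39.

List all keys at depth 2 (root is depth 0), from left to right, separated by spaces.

15 82

101: root
68: left child of 101 (depth 1)
105: right child of 101 (depth 1)
15: left child of 68 (depth 2)
82: right child of 68 (depth 2)
36: right child of 15 (depth 3)
84: right child of 82 (depth 3)
40: right child of 36 (depth 4)
22: left child of 36 (depth 4)
33: right child of 22 (depth 5)
10: left child of 15 (depth 3)
91: right child of 84 (depth 4)
42: right child of 40 (depth 5)
38: left child of 40 (depth 5)
81: left child of 82 (depth 3)
13: right child of 10 (depth 4)
17: left child of 22 (depth 5)
77: left child of 81 (depth 4)
99: right child of 91 (depth 5)
39: right child of 38 (depth 6)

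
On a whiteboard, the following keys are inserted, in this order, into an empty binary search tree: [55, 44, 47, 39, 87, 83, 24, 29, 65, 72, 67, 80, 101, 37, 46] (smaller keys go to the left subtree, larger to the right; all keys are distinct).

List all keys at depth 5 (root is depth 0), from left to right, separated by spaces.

37 67 80

Insert 55: tree is empty, so 55 becomes the root.
Insert 44: 44 < 55 → go left. Place as left child of 55.
Insert 47: 47 < 55 → go left; 47 > 44 → go right. Place as right child of 44.
Insert 39: 39 < 55 → go left; 39 < 44 → go left. Place as left child of 44.
Insert 87: 87 > 55 → go right. Place as right child of 55.
Insert 83: 83 > 55 → go right; 83 < 87 → go left. Place as left child of 87.
Insert 24: 24 < 55 → go left; 24 < 44 → go left; 24 < 39 → go left. Place as left child of 39.
Insert 29: 29 < 55 → go left; 29 < 44 → go left; 29 < 39 → go left; 29 > 24 → go right. Place as right child of 24.
Insert 65: 65 > 55 → go right; 65 < 87 → go left; 65 < 83 → go left. Place as left child of 83.
Insert 72: 72 > 55 → go right; 72 < 87 → go left; 72 < 83 → go left; 72 > 65 → go right. Place as right child of 65.
Insert 67: 67 > 55 → go right; 67 < 87 → go left; 67 < 83 → go left; 67 > 65 → go right; 67 < 72 → go left. Place as left child of 72.
Insert 80: 80 > 55 → go right; 80 < 87 → go left; 80 < 83 → go left; 80 > 65 → go right; 80 > 72 → go right. Place as right child of 72.
Insert 101: 101 > 55 → go right; 101 > 87 → go right. Place as right child of 87.
Insert 37: 37 < 55 → go left; 37 < 44 → go left; 37 < 39 → go left; 37 > 24 → go right; 37 > 29 → go right. Place as right child of 29.
Insert 46: 46 < 55 → go left; 46 > 44 → go right; 46 < 47 → go left. Place as left child of 47.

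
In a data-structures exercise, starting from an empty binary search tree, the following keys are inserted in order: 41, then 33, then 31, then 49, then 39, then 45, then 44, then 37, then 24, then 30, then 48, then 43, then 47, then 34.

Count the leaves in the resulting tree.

Insert 41: tree is empty, so 41 becomes the root.
Insert 33: 33 < 41 → go left. Place as left child of 41.
Insert 31: 31 < 41 → go left; 31 < 33 → go left. Place as left child of 33.
Insert 49: 49 > 41 → go right. Place as right child of 41.
Insert 39: 39 < 41 → go left; 39 > 33 → go right. Place as right child of 33.
Insert 45: 45 > 41 → go right; 45 < 49 → go left. Place as left child of 49.
Insert 44: 44 > 41 → go right; 44 < 49 → go left; 44 < 45 → go left. Place as left child of 45.
Insert 37: 37 < 41 → go left; 37 > 33 → go right; 37 < 39 → go left. Place as left child of 39.
Insert 24: 24 < 41 → go left; 24 < 33 → go left; 24 < 31 → go left. Place as left child of 31.
Insert 30: 30 < 41 → go left; 30 < 33 → go left; 30 < 31 → go left; 30 > 24 → go right. Place as right child of 24.
Insert 48: 48 > 41 → go right; 48 < 49 → go left; 48 > 45 → go right. Place as right child of 45.
Insert 43: 43 > 41 → go right; 43 < 49 → go left; 43 < 45 → go left; 43 < 44 → go left. Place as left child of 44.
Insert 47: 47 > 41 → go right; 47 < 49 → go left; 47 > 45 → go right; 47 < 48 → go left. Place as left child of 48.
Insert 34: 34 < 41 → go left; 34 > 33 → go right; 34 < 39 → go left; 34 < 37 → go left. Place as left child of 37.

Leaves: 30, 34, 43, 47 — 4 in total.

4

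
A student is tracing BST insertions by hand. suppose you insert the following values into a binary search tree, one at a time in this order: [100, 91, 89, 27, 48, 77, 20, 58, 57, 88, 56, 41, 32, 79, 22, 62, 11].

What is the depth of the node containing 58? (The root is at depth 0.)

Insert 100: tree is empty, so 100 becomes the root.
Insert 91: 91 < 100 → go left. Place as left child of 100.
Insert 89: 89 < 100 → go left; 89 < 91 → go left. Place as left child of 91.
Insert 27: 27 < 100 → go left; 27 < 91 → go left; 27 < 89 → go left. Place as left child of 89.
Insert 48: 48 < 100 → go left; 48 < 91 → go left; 48 < 89 → go left; 48 > 27 → go right. Place as right child of 27.
Insert 77: 77 < 100 → go left; 77 < 91 → go left; 77 < 89 → go left; 77 > 27 → go right; 77 > 48 → go right. Place as right child of 48.
Insert 20: 20 < 100 → go left; 20 < 91 → go left; 20 < 89 → go left; 20 < 27 → go left. Place as left child of 27.
Insert 58: 58 < 100 → go left; 58 < 91 → go left; 58 < 89 → go left; 58 > 27 → go right; 58 > 48 → go right; 58 < 77 → go left. Place as left child of 77.
Insert 57: 57 < 100 → go left; 57 < 91 → go left; 57 < 89 → go left; 57 > 27 → go right; 57 > 48 → go right; 57 < 77 → go left; 57 < 58 → go left. Place as left child of 58.
Insert 88: 88 < 100 → go left; 88 < 91 → go left; 88 < 89 → go left; 88 > 27 → go right; 88 > 48 → go right; 88 > 77 → go right. Place as right child of 77.
Insert 56: 56 < 100 → go left; 56 < 91 → go left; 56 < 89 → go left; 56 > 27 → go right; 56 > 48 → go right; 56 < 77 → go left; 56 < 58 → go left; 56 < 57 → go left. Place as left child of 57.
Insert 41: 41 < 100 → go left; 41 < 91 → go left; 41 < 89 → go left; 41 > 27 → go right; 41 < 48 → go left. Place as left child of 48.
Insert 32: 32 < 100 → go left; 32 < 91 → go left; 32 < 89 → go left; 32 > 27 → go right; 32 < 48 → go left; 32 < 41 → go left. Place as left child of 41.
Insert 79: 79 < 100 → go left; 79 < 91 → go left; 79 < 89 → go left; 79 > 27 → go right; 79 > 48 → go right; 79 > 77 → go right; 79 < 88 → go left. Place as left child of 88.
Insert 22: 22 < 100 → go left; 22 < 91 → go left; 22 < 89 → go left; 22 < 27 → go left; 22 > 20 → go right. Place as right child of 20.
Insert 62: 62 < 100 → go left; 62 < 91 → go left; 62 < 89 → go left; 62 > 27 → go right; 62 > 48 → go right; 62 < 77 → go left; 62 > 58 → go right. Place as right child of 58.
Insert 11: 11 < 100 → go left; 11 < 91 → go left; 11 < 89 → go left; 11 < 27 → go left; 11 < 20 → go left. Place as left child of 20.

Path to 58: 100 → 91 → 89 → 27 → 48 → 77 → 58, which is 6 edges.

6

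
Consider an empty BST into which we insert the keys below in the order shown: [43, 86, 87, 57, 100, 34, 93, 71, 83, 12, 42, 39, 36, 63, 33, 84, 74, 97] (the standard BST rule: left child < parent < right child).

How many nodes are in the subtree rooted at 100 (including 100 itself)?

3

43: root
86: right child of 43 (depth 1)
87: right child of 86 (depth 2)
57: left child of 86 (depth 2)
100: right child of 87 (depth 3)
34: left child of 43 (depth 1)
93: left child of 100 (depth 4)
71: right child of 57 (depth 3)
83: right child of 71 (depth 4)
12: left child of 34 (depth 2)
42: right child of 34 (depth 2)
39: left child of 42 (depth 3)
36: left child of 39 (depth 4)
63: left child of 71 (depth 4)
33: right child of 12 (depth 3)
84: right child of 83 (depth 5)
74: left child of 83 (depth 5)
97: right child of 93 (depth 5)

Subtree rooted at 100 contains: 100, 93, 97 — 3 nodes.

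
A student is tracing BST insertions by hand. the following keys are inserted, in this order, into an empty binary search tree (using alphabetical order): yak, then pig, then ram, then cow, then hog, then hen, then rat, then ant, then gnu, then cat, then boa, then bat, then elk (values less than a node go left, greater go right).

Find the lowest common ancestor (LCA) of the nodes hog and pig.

pig

Resulting structure (node: left, right):
  yak: L=pig, R=–
  pig: L=cow, R=ram
  ram: L=–, R=rat
  cow: L=ant, R=hog
  hog: L=hen, R=–
  hen: L=gnu, R=–
  rat: L=–, R=–
  ant: L=–, R=cat
  gnu: L=elk, R=–
  cat: L=boa, R=–
  boa: L=bat, R=–
  bat: L=–, R=–
  elk: L=–, R=–

Path to hog: yak → pig → cow → hog
Path to pig: yak → pig
pig lies on both paths and is an ancestor of the other node.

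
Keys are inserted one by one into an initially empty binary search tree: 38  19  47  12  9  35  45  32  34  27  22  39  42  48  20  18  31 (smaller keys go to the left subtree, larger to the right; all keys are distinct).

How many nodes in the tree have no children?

7

Insert 38: tree is empty, so 38 becomes the root.
Insert 19: 19 < 38 → go left. Place as left child of 38.
Insert 47: 47 > 38 → go right. Place as right child of 38.
Insert 12: 12 < 38 → go left; 12 < 19 → go left. Place as left child of 19.
Insert 9: 9 < 38 → go left; 9 < 19 → go left; 9 < 12 → go left. Place as left child of 12.
Insert 35: 35 < 38 → go left; 35 > 19 → go right. Place as right child of 19.
Insert 45: 45 > 38 → go right; 45 < 47 → go left. Place as left child of 47.
Insert 32: 32 < 38 → go left; 32 > 19 → go right; 32 < 35 → go left. Place as left child of 35.
Insert 34: 34 < 38 → go left; 34 > 19 → go right; 34 < 35 → go left; 34 > 32 → go right. Place as right child of 32.
Insert 27: 27 < 38 → go left; 27 > 19 → go right; 27 < 35 → go left; 27 < 32 → go left. Place as left child of 32.
Insert 22: 22 < 38 → go left; 22 > 19 → go right; 22 < 35 → go left; 22 < 32 → go left; 22 < 27 → go left. Place as left child of 27.
Insert 39: 39 > 38 → go right; 39 < 47 → go left; 39 < 45 → go left. Place as left child of 45.
Insert 42: 42 > 38 → go right; 42 < 47 → go left; 42 < 45 → go left; 42 > 39 → go right. Place as right child of 39.
Insert 48: 48 > 38 → go right; 48 > 47 → go right. Place as right child of 47.
Insert 20: 20 < 38 → go left; 20 > 19 → go right; 20 < 35 → go left; 20 < 32 → go left; 20 < 27 → go left; 20 < 22 → go left. Place as left child of 22.
Insert 18: 18 < 38 → go left; 18 < 19 → go left; 18 > 12 → go right. Place as right child of 12.
Insert 31: 31 < 38 → go left; 31 > 19 → go right; 31 < 35 → go left; 31 < 32 → go left; 31 > 27 → go right. Place as right child of 27.

Leaves: 9, 18, 20, 31, 34, 42, 48 — 7 in total.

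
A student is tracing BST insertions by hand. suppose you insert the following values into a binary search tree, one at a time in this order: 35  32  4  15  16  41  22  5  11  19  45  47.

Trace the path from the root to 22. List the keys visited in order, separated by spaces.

35 32 4 15 16 22

Insert 35: tree is empty, so 35 becomes the root.
Insert 32: 32 < 35 → go left. Place as left child of 35.
Insert 4: 4 < 35 → go left; 4 < 32 → go left. Place as left child of 32.
Insert 15: 15 < 35 → go left; 15 < 32 → go left; 15 > 4 → go right. Place as right child of 4.
Insert 16: 16 < 35 → go left; 16 < 32 → go left; 16 > 4 → go right; 16 > 15 → go right. Place as right child of 15.
Insert 41: 41 > 35 → go right. Place as right child of 35.
Insert 22: 22 < 35 → go left; 22 < 32 → go left; 22 > 4 → go right; 22 > 15 → go right; 22 > 16 → go right. Place as right child of 16.
Insert 5: 5 < 35 → go left; 5 < 32 → go left; 5 > 4 → go right; 5 < 15 → go left. Place as left child of 15.
Insert 11: 11 < 35 → go left; 11 < 32 → go left; 11 > 4 → go right; 11 < 15 → go left; 11 > 5 → go right. Place as right child of 5.
Insert 19: 19 < 35 → go left; 19 < 32 → go left; 19 > 4 → go right; 19 > 15 → go right; 19 > 16 → go right; 19 < 22 → go left. Place as left child of 22.
Insert 45: 45 > 35 → go right; 45 > 41 → go right. Place as right child of 41.
Insert 47: 47 > 35 → go right; 47 > 41 → go right; 47 > 45 → go right. Place as right child of 45.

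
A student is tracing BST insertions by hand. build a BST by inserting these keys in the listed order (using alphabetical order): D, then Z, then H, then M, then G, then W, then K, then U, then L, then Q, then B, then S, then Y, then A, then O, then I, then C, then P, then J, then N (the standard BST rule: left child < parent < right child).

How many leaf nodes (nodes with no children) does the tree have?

Insert D: tree is empty, so D becomes the root.
Insert Z: Z > D → go right. Place as right child of D.
Insert H: H > D → go right; H < Z → go left. Place as left child of Z.
Insert M: M > D → go right; M < Z → go left; M > H → go right. Place as right child of H.
Insert G: G > D → go right; G < Z → go left; G < H → go left. Place as left child of H.
Insert W: W > D → go right; W < Z → go left; W > H → go right; W > M → go right. Place as right child of M.
Insert K: K > D → go right; K < Z → go left; K > H → go right; K < M → go left. Place as left child of M.
Insert U: U > D → go right; U < Z → go left; U > H → go right; U > M → go right; U < W → go left. Place as left child of W.
Insert L: L > D → go right; L < Z → go left; L > H → go right; L < M → go left; L > K → go right. Place as right child of K.
Insert Q: Q > D → go right; Q < Z → go left; Q > H → go right; Q > M → go right; Q < W → go left; Q < U → go left. Place as left child of U.
Insert B: B < D → go left. Place as left child of D.
Insert S: S > D → go right; S < Z → go left; S > H → go right; S > M → go right; S < W → go left; S < U → go left; S > Q → go right. Place as right child of Q.
Insert Y: Y > D → go right; Y < Z → go left; Y > H → go right; Y > M → go right; Y > W → go right. Place as right child of W.
Insert A: A < D → go left; A < B → go left. Place as left child of B.
Insert O: O > D → go right; O < Z → go left; O > H → go right; O > M → go right; O < W → go left; O < U → go left; O < Q → go left. Place as left child of Q.
Insert I: I > D → go right; I < Z → go left; I > H → go right; I < M → go left; I < K → go left. Place as left child of K.
Insert C: C < D → go left; C > B → go right. Place as right child of B.
Insert P: P > D → go right; P < Z → go left; P > H → go right; P > M → go right; P < W → go left; P < U → go left; P < Q → go left; P > O → go right. Place as right child of O.
Insert J: J > D → go right; J < Z → go left; J > H → go right; J < M → go left; J < K → go left; J > I → go right. Place as right child of I.
Insert N: N > D → go right; N < Z → go left; N > H → go right; N > M → go right; N < W → go left; N < U → go left; N < Q → go left; N < O → go left. Place as left child of O.

Leaves: A, C, G, J, L, N, P, S, Y — 9 in total.

9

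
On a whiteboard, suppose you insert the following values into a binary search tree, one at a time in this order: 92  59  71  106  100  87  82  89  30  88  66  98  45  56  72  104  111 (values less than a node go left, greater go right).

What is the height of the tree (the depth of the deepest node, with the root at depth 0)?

92: root
59: left child of 92 (depth 1)
71: right child of 59 (depth 2)
106: right child of 92 (depth 1)
100: left child of 106 (depth 2)
87: right child of 71 (depth 3)
82: left child of 87 (depth 4)
89: right child of 87 (depth 4)
30: left child of 59 (depth 2)
88: left child of 89 (depth 5)
66: left child of 71 (depth 3)
98: left child of 100 (depth 3)
45: right child of 30 (depth 3)
56: right child of 45 (depth 4)
72: left child of 82 (depth 5)
104: right child of 100 (depth 3)
111: right child of 106 (depth 2)

The deepest node is 88 at depth 5.

5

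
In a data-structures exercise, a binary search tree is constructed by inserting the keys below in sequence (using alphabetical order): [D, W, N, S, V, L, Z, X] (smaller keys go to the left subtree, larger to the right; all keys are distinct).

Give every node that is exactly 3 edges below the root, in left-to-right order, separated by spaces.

D: root
W: right child of D (depth 1)
N: left child of W (depth 2)
S: right child of N (depth 3)
V: right child of S (depth 4)
L: left child of N (depth 3)
Z: right child of W (depth 2)
X: left child of Z (depth 3)

L S X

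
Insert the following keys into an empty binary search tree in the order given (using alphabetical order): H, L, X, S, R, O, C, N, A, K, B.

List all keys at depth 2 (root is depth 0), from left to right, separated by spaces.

Insert H: tree is empty, so H becomes the root.
Insert L: L > H → go right. Place as right child of H.
Insert X: X > H → go right; X > L → go right. Place as right child of L.
Insert S: S > H → go right; S > L → go right; S < X → go left. Place as left child of X.
Insert R: R > H → go right; R > L → go right; R < X → go left; R < S → go left. Place as left child of S.
Insert O: O > H → go right; O > L → go right; O < X → go left; O < S → go left; O < R → go left. Place as left child of R.
Insert C: C < H → go left. Place as left child of H.
Insert N: N > H → go right; N > L → go right; N < X → go left; N < S → go left; N < R → go left; N < O → go left. Place as left child of O.
Insert A: A < H → go left; A < C → go left. Place as left child of C.
Insert K: K > H → go right; K < L → go left. Place as left child of L.
Insert B: B < H → go left; B < C → go left; B > A → go right. Place as right child of A.

A K X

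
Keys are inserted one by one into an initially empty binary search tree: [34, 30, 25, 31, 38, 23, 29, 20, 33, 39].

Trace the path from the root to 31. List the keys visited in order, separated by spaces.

34 30 31

Insert 34: tree is empty, so 34 becomes the root.
Insert 30: 30 < 34 → go left. Place as left child of 34.
Insert 25: 25 < 34 → go left; 25 < 30 → go left. Place as left child of 30.
Insert 31: 31 < 34 → go left; 31 > 30 → go right. Place as right child of 30.
Insert 38: 38 > 34 → go right. Place as right child of 34.
Insert 23: 23 < 34 → go left; 23 < 30 → go left; 23 < 25 → go left. Place as left child of 25.
Insert 29: 29 < 34 → go left; 29 < 30 → go left; 29 > 25 → go right. Place as right child of 25.
Insert 20: 20 < 34 → go left; 20 < 30 → go left; 20 < 25 → go left; 20 < 23 → go left. Place as left child of 23.
Insert 33: 33 < 34 → go left; 33 > 30 → go right; 33 > 31 → go right. Place as right child of 31.
Insert 39: 39 > 34 → go right; 39 > 38 → go right. Place as right child of 38.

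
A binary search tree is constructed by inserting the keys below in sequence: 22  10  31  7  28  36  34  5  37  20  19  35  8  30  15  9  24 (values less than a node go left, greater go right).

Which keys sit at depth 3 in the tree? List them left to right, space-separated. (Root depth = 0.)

5 8 19 24 30 34 37

Resulting structure (node: left, right):
  22: L=10, R=31
  10: L=7, R=20
  31: L=28, R=36
  7: L=5, R=8
  28: L=24, R=30
  36: L=34, R=37
  34: L=–, R=35
  5: L=–, R=–
  37: L=–, R=–
  20: L=19, R=–
  19: L=15, R=–
  35: L=–, R=–
  8: L=–, R=9
  30: L=–, R=–
  15: L=–, R=–
  9: L=–, R=–
  24: L=–, R=–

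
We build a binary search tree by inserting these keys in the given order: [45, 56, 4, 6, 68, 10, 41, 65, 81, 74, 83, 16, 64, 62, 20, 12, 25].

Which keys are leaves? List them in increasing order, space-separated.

Resulting structure (node: left, right):
  45: L=4, R=56
  56: L=–, R=68
  4: L=–, R=6
  6: L=–, R=10
  68: L=65, R=81
  10: L=–, R=41
  41: L=16, R=–
  65: L=64, R=–
  81: L=74, R=83
  74: L=–, R=–
  83: L=–, R=–
  16: L=12, R=20
  64: L=62, R=–
  62: L=–, R=–
  20: L=–, R=25
  12: L=–, R=–
  25: L=–, R=–

12 25 62 74 83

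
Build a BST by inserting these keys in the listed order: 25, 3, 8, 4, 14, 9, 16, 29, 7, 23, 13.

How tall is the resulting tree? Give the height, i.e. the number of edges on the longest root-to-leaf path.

25: root
3: left child of 25 (depth 1)
8: right child of 3 (depth 2)
4: left child of 8 (depth 3)
14: right child of 8 (depth 3)
9: left child of 14 (depth 4)
16: right child of 14 (depth 4)
29: right child of 25 (depth 1)
7: right child of 4 (depth 4)
23: right child of 16 (depth 5)
13: right child of 9 (depth 5)

The deepest node is 23 at depth 5.

5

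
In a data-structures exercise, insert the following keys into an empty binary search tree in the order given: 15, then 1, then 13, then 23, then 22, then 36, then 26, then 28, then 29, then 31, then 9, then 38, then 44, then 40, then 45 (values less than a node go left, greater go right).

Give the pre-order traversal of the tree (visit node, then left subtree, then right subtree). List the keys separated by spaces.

15: root
1: left child of 15 (depth 1)
13: right child of 1 (depth 2)
23: right child of 15 (depth 1)
22: left child of 23 (depth 2)
36: right child of 23 (depth 2)
26: left child of 36 (depth 3)
28: right child of 26 (depth 4)
29: right child of 28 (depth 5)
31: right child of 29 (depth 6)
9: left child of 13 (depth 3)
38: right child of 36 (depth 3)
44: right child of 38 (depth 4)
40: left child of 44 (depth 5)
45: right child of 44 (depth 5)

15 1 13 9 23 22 36 26 28 29 31 38 44 40 45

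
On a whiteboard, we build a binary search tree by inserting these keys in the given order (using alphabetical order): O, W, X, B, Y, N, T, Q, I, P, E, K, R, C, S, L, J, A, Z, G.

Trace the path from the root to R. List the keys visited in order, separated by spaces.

O W T Q R

Resulting structure (node: left, right):
  O: L=B, R=W
  W: L=T, R=X
  X: L=–, R=Y
  B: L=A, R=N
  Y: L=–, R=Z
  N: L=I, R=–
  T: L=Q, R=–
  Q: L=P, R=R
  I: L=E, R=K
  P: L=–, R=–
  E: L=C, R=G
  K: L=J, R=L
  R: L=–, R=S
  C: L=–, R=–
  S: L=–, R=–
  L: L=–, R=–
  J: L=–, R=–
  A: L=–, R=–
  Z: L=–, R=–
  G: L=–, R=–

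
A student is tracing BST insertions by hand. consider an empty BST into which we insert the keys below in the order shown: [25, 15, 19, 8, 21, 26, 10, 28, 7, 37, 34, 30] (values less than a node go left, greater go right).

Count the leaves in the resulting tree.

25: root
15: left child of 25 (depth 1)
19: right child of 15 (depth 2)
8: left child of 15 (depth 2)
21: right child of 19 (depth 3)
26: right child of 25 (depth 1)
10: right child of 8 (depth 3)
28: right child of 26 (depth 2)
7: left child of 8 (depth 3)
37: right child of 28 (depth 3)
34: left child of 37 (depth 4)
30: left child of 34 (depth 5)

Leaves: 7, 10, 21, 30 — 4 in total.

4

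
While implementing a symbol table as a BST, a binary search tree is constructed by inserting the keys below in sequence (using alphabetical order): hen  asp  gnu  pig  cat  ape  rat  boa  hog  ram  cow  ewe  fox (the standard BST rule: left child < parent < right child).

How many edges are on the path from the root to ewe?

Insert hen: tree is empty, so hen becomes the root.
Insert asp: asp < hen → go left. Place as left child of hen.
Insert gnu: gnu < hen → go left; gnu > asp → go right. Place as right child of asp.
Insert pig: pig > hen → go right. Place as right child of hen.
Insert cat: cat < hen → go left; cat > asp → go right; cat < gnu → go left. Place as left child of gnu.
Insert ape: ape < hen → go left; ape < asp → go left. Place as left child of asp.
Insert rat: rat > hen → go right; rat > pig → go right. Place as right child of pig.
Insert boa: boa < hen → go left; boa > asp → go right; boa < gnu → go left; boa < cat → go left. Place as left child of cat.
Insert hog: hog > hen → go right; hog < pig → go left. Place as left child of pig.
Insert ram: ram > hen → go right; ram > pig → go right; ram < rat → go left. Place as left child of rat.
Insert cow: cow < hen → go left; cow > asp → go right; cow < gnu → go left; cow > cat → go right. Place as right child of cat.
Insert ewe: ewe < hen → go left; ewe > asp → go right; ewe < gnu → go left; ewe > cat → go right; ewe > cow → go right. Place as right child of cow.
Insert fox: fox < hen → go left; fox > asp → go right; fox < gnu → go left; fox > cat → go right; fox > cow → go right; fox > ewe → go right. Place as right child of ewe.

Path to ewe: hen → asp → gnu → cat → cow → ewe, which is 5 edges.

5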